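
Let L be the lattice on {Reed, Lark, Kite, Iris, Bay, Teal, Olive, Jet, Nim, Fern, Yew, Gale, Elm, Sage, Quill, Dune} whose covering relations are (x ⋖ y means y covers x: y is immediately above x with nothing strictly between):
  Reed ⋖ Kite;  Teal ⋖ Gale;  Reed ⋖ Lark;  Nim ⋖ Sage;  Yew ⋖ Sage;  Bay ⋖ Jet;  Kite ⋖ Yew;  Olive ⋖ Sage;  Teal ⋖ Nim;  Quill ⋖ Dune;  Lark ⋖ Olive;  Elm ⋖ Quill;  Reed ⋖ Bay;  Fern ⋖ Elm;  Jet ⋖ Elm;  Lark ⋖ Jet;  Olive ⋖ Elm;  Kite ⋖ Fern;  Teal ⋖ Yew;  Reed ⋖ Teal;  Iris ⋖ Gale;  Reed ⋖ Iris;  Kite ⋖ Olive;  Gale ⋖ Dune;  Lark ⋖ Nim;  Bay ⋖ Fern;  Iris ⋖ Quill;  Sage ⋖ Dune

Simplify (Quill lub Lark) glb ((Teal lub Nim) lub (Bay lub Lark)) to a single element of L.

Quill ∨ Lark = Quill
Teal ∨ Nim = Nim
Bay ∨ Lark = Jet
Nim ∨ Jet = Dune
Quill ∧ Dune = Quill

Quill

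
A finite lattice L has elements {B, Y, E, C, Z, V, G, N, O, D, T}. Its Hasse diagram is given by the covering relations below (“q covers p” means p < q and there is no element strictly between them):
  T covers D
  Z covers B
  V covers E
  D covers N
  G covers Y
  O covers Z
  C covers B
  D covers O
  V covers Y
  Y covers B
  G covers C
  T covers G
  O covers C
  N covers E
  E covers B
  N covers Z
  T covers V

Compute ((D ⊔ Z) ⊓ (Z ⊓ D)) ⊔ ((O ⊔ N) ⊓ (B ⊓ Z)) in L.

Z

D ∨ Z = D
Z ∧ D = Z
D ∧ Z = Z
O ∨ N = D
B ∧ Z = B
D ∧ B = B
Z ∨ B = Z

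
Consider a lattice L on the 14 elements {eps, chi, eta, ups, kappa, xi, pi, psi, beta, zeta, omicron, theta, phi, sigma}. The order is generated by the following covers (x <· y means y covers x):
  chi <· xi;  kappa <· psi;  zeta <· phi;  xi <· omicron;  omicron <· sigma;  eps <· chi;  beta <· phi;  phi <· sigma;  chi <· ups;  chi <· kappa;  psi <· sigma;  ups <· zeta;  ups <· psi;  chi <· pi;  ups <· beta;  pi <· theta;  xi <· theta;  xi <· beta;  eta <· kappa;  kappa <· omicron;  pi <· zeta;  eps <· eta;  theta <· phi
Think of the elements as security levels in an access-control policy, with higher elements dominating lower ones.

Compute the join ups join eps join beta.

Common upper bounds of {ups, eps, beta}: beta, phi, sigma.
The least among these is beta.

beta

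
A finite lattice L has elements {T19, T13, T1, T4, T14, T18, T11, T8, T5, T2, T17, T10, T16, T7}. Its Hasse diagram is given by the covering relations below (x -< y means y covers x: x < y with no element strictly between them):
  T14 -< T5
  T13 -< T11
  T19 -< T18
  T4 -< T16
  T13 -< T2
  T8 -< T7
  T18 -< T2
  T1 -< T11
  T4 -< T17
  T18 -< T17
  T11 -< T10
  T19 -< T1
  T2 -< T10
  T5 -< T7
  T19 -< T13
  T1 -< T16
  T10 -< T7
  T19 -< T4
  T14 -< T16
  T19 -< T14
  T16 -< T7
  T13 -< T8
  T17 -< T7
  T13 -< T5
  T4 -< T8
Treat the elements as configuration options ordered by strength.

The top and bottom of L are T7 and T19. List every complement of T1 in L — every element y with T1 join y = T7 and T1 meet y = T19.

T17, T5, T8

Need y with T1 ∨ y = T7 and T1 ∧ y = T19.
Checking each element gives: T17, T5, T8.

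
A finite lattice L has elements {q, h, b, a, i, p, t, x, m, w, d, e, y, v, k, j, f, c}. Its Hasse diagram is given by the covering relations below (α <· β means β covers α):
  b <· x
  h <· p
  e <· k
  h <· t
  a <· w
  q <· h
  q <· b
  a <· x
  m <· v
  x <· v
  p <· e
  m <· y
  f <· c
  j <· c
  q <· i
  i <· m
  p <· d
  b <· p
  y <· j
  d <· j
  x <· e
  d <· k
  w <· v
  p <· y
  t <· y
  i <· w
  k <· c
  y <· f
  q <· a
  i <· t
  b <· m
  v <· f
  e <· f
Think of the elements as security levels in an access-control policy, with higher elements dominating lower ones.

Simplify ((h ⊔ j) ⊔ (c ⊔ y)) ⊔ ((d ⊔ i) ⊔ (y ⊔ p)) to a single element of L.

c

h ∨ j = j
c ∨ y = c
j ∨ c = c
d ∨ i = j
y ∨ p = y
j ∨ y = j
c ∨ j = c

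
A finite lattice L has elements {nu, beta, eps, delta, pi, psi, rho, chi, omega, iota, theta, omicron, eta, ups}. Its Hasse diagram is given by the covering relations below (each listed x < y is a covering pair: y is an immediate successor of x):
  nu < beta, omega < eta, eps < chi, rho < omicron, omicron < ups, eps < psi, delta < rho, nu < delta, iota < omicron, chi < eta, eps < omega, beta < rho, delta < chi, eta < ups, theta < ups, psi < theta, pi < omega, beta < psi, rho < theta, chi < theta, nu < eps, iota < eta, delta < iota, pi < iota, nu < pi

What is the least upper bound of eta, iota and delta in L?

Common upper bounds of {eta, iota, delta}: eta, ups.
The least among these is eta.

eta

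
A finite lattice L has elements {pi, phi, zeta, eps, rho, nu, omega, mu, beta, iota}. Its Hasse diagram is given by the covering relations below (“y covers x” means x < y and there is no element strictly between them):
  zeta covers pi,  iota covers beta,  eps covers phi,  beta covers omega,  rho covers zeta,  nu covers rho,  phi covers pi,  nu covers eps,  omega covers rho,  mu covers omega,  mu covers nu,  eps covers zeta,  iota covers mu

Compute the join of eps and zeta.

Common upper bounds of {eps, zeta}: eps, iota, mu, nu.
The least among these is eps.

eps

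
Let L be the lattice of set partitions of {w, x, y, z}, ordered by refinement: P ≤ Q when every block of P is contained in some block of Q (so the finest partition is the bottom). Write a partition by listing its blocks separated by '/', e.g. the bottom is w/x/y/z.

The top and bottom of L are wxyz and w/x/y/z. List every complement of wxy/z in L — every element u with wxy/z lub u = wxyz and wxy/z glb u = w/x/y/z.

w/x/yz, w/xz/y, wz/x/y

Need u with wxy/z ∨ u = wxyz and wxy/z ∧ u = w/x/y/z.
Checking each element gives: w/x/yz, w/xz/y, wz/x/y.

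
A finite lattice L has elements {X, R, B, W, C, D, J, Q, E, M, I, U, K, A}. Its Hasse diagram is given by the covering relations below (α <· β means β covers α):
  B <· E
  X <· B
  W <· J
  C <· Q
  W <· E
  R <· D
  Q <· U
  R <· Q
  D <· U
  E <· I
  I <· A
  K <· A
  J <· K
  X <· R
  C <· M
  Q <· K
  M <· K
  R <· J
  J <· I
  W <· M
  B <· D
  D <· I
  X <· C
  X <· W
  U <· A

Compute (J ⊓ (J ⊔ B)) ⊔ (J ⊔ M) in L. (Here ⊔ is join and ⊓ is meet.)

J ∨ B = I
J ∧ I = J
J ∨ M = K
J ∨ K = K

K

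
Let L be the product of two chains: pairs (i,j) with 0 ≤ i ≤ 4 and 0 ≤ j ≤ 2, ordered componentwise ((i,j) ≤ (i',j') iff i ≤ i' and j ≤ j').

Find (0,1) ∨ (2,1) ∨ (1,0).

In a product of chains, the join is componentwise max, giving (2,1).

(2,1)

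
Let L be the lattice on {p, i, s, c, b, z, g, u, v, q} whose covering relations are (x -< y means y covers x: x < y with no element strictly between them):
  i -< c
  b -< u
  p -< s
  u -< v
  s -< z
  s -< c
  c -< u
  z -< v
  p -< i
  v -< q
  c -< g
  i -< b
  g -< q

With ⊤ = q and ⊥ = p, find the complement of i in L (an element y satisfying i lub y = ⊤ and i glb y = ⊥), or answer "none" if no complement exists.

none

For every candidate y, either i ∨ y ≠ q or i ∧ y ≠ p; no complement exists.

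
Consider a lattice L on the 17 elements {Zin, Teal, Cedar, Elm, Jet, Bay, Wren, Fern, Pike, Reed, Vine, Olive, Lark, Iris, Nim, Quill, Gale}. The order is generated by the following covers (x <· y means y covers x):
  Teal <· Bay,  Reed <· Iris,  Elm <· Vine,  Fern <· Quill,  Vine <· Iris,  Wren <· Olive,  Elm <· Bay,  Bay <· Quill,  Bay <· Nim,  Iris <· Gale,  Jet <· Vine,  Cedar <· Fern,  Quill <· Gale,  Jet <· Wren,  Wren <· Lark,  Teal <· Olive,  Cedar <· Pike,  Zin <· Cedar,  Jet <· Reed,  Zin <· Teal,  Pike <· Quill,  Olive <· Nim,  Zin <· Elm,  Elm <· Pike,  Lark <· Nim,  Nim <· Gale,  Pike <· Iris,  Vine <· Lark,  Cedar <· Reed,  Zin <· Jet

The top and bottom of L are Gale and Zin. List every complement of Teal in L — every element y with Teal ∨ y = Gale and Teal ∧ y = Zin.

Need y with Teal ∨ y = Gale and Teal ∧ y = Zin.
Checking each element gives: Iris, Reed.

Iris, Reed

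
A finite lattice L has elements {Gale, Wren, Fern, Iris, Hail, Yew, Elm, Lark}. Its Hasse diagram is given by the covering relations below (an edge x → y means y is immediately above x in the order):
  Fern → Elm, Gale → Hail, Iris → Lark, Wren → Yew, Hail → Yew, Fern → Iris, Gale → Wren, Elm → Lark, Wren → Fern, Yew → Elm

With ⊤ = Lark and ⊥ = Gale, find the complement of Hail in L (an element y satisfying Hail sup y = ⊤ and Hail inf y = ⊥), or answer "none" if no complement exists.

Need y with Hail ∨ y = Lark and Hail ∧ y = Gale.
Checking each element gives: Iris.

Iris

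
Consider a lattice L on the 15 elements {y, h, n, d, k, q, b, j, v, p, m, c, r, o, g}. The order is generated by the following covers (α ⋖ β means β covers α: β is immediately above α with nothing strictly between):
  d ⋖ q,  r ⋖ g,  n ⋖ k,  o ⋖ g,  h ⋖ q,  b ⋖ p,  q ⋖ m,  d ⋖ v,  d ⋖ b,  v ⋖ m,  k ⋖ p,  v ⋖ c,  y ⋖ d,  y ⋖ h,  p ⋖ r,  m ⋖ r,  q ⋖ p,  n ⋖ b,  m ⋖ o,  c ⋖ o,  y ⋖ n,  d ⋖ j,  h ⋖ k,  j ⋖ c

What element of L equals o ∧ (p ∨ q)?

p ∨ q = p
o ∧ p = q

q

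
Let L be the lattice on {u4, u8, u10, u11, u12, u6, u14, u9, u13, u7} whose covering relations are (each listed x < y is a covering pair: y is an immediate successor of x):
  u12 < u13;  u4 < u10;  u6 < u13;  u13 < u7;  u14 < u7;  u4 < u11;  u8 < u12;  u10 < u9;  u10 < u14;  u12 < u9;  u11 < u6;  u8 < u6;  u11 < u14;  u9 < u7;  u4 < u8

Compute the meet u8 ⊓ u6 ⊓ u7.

u8

Common lower bounds of {u8, u6, u7}: u4, u8.
The greatest among these is u8.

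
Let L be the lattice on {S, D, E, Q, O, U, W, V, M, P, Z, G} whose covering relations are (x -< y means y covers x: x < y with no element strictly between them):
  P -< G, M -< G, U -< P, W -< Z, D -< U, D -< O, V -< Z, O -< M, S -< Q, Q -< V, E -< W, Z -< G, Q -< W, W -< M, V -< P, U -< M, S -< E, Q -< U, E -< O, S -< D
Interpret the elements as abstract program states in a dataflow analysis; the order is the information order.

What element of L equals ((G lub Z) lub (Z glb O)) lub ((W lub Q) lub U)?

G ∨ Z = G
Z ∧ O = E
G ∨ E = G
W ∨ Q = W
W ∨ U = M
G ∨ M = G

G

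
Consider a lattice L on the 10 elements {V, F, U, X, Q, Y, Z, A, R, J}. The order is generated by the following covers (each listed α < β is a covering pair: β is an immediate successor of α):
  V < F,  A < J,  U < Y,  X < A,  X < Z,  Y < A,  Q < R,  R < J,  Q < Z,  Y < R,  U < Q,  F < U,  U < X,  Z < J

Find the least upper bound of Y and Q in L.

R

Common upper bounds of {Y, Q}: J, R.
The least among these is R.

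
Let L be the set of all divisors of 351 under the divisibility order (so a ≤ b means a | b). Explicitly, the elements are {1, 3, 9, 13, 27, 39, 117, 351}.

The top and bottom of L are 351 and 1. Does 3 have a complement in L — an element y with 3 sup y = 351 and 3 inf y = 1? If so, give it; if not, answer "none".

none

For every candidate y, either 3 ∨ y ≠ 351 or 3 ∧ y ≠ 1; no complement exists.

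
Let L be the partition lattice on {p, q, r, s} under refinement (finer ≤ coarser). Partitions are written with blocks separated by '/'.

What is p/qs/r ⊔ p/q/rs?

Common upper bounds of {p/qs/r, p/q/rs}: p/qrs, pqrs.
The least among these is p/qrs.

p/qrs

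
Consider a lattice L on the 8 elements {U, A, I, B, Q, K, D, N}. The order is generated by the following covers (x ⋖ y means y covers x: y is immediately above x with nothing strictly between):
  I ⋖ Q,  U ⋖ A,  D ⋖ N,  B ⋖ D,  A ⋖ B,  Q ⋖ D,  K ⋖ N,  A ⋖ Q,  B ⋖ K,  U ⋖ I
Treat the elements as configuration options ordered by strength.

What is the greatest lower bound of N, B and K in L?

Common lower bounds of {N, B, K}: A, B, U.
The greatest among these is B.

B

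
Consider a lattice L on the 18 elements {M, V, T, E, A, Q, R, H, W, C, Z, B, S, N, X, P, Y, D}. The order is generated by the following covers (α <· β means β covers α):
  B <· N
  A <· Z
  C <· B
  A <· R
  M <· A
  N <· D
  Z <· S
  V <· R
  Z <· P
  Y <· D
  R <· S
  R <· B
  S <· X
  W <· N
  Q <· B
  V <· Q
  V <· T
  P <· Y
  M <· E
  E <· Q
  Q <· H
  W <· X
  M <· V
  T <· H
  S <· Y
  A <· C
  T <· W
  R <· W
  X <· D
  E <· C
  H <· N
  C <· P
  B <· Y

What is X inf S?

Common lower bounds of {X, S}: A, M, R, S, V, Z.
The greatest among these is S.

S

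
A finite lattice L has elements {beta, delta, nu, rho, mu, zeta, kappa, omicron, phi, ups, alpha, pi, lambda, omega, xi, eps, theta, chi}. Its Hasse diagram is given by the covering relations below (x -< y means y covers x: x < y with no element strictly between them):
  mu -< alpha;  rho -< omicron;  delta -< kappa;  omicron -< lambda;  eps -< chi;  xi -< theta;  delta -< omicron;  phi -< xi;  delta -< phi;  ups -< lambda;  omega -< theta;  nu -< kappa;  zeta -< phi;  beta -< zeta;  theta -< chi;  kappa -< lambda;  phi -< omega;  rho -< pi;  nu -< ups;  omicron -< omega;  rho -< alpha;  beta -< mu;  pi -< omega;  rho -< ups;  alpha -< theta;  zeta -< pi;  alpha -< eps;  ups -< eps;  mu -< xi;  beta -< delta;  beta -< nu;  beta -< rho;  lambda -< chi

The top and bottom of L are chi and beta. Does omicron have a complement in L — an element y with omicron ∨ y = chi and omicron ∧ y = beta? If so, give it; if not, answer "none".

For every candidate y, either omicron ∨ y ≠ chi or omicron ∧ y ≠ beta; no complement exists.

none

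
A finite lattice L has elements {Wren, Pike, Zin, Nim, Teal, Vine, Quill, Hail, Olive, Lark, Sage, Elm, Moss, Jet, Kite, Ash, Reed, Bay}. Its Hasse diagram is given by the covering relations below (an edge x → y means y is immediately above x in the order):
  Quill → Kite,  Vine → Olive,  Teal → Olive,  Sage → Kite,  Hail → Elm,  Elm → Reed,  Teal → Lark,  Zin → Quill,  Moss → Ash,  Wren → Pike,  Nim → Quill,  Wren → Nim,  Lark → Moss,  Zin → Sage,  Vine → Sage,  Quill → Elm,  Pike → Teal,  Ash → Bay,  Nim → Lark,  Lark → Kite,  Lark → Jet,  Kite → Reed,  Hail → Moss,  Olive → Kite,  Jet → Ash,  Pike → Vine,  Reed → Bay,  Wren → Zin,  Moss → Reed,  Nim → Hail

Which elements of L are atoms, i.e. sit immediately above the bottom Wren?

The atoms are exactly the elements that cover Wren: Nim, Pike, Zin.

Nim, Pike, Zin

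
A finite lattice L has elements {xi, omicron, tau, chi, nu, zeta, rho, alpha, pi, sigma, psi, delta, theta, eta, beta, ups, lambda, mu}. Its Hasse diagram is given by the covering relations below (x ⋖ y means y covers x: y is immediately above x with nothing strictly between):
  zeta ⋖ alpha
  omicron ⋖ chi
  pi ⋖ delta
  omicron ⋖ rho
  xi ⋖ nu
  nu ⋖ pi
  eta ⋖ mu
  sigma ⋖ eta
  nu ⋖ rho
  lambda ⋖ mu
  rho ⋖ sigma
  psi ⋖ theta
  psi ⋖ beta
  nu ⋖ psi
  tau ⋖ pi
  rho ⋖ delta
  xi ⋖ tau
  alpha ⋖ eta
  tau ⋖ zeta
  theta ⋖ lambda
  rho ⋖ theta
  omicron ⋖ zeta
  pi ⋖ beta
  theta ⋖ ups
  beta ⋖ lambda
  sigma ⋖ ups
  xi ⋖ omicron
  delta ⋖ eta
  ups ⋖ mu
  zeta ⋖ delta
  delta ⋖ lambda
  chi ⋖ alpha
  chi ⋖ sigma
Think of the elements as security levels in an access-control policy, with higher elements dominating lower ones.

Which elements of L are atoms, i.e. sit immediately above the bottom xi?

The atoms are exactly the elements that cover xi: nu, omicron, tau.

nu, omicron, tau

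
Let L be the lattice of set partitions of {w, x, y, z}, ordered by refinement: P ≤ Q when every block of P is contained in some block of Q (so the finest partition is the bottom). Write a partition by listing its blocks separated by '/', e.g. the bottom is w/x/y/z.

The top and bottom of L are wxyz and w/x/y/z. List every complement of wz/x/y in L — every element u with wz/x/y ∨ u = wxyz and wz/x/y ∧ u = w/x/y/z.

Need u with wz/x/y ∨ u = wxyz and wz/x/y ∧ u = w/x/y/z.
Checking each element gives: w/xyz, wx/yz, wxy/z, wy/xz.

w/xyz, wx/yz, wxy/z, wy/xz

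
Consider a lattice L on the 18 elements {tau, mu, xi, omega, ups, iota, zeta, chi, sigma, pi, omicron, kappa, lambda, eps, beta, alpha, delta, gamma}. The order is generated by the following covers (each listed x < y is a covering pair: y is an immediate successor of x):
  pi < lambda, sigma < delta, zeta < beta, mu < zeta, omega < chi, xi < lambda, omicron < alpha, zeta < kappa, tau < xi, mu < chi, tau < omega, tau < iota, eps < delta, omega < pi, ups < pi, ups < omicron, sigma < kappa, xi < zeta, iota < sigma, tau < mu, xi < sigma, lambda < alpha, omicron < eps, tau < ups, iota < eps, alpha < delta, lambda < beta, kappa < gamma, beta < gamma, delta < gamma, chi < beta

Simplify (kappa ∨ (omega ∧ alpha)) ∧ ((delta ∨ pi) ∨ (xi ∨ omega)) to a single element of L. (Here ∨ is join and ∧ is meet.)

delta

omega ∧ alpha = omega
kappa ∨ omega = gamma
delta ∨ pi = delta
xi ∨ omega = lambda
delta ∨ lambda = delta
gamma ∧ delta = delta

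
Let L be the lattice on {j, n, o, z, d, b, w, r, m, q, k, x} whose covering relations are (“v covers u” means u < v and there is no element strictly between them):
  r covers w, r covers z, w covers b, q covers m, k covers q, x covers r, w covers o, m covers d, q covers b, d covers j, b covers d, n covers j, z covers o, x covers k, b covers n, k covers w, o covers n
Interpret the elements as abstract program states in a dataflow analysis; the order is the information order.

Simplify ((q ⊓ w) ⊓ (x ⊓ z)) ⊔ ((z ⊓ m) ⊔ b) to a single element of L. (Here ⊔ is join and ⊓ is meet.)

q ∧ w = b
x ∧ z = z
b ∧ z = n
z ∧ m = j
j ∨ b = b
n ∨ b = b

b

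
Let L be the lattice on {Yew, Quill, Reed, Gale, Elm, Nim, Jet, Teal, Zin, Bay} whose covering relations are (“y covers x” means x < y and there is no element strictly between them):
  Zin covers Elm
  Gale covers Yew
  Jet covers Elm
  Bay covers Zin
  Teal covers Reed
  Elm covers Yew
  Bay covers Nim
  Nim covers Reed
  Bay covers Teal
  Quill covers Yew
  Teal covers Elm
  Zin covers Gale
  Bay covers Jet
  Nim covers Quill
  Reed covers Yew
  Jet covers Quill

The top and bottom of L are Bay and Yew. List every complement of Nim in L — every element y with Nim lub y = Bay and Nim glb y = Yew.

Need y with Nim ∨ y = Bay and Nim ∧ y = Yew.
Checking each element gives: Elm, Gale, Zin.

Elm, Gale, Zin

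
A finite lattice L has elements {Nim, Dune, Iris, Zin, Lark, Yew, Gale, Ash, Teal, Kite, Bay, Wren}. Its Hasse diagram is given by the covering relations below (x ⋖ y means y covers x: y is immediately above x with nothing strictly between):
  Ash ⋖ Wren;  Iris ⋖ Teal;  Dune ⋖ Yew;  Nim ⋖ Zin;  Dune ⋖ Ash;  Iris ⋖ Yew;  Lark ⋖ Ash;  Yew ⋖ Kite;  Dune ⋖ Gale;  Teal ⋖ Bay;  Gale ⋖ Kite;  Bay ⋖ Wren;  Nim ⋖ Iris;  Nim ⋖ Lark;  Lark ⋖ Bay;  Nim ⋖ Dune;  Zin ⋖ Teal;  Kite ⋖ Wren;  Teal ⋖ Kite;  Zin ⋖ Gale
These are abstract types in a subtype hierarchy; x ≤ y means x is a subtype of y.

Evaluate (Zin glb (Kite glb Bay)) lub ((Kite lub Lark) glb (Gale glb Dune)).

Gale

Kite ∧ Bay = Teal
Zin ∧ Teal = Zin
Kite ∨ Lark = Wren
Gale ∧ Dune = Dune
Wren ∧ Dune = Dune
Zin ∨ Dune = Gale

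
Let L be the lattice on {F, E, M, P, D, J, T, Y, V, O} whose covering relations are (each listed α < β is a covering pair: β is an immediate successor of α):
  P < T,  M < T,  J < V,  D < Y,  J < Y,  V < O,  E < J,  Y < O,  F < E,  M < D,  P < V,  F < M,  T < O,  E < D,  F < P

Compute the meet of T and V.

P

Common lower bounds of {T, V}: F, P.
The greatest among these is P.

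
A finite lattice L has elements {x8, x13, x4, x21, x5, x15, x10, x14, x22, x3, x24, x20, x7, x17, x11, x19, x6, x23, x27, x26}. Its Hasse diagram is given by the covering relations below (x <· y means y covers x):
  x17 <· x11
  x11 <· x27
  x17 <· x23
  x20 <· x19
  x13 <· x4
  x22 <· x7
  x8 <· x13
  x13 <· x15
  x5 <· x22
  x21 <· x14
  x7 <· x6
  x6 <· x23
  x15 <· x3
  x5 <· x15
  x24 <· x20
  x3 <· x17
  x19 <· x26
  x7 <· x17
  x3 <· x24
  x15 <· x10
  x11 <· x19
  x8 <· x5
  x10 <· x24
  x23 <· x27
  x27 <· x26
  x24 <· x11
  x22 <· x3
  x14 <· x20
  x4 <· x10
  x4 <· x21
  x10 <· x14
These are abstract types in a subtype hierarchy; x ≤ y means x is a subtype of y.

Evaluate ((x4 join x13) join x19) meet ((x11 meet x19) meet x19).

x11

x4 ∨ x13 = x4
x4 ∨ x19 = x19
x11 ∧ x19 = x11
x11 ∧ x19 = x11
x19 ∧ x11 = x11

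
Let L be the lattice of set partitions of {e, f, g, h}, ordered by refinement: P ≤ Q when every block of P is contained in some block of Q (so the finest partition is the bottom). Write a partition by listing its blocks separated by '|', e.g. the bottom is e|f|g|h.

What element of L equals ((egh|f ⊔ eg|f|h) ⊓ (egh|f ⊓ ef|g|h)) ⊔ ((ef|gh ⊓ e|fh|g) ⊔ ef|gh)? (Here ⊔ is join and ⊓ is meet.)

ef|gh

egh|f ∨ eg|f|h = egh|f
egh|f ∧ ef|g|h = e|f|g|h
egh|f ∧ e|f|g|h = e|f|g|h
ef|gh ∧ e|fh|g = e|f|g|h
e|f|g|h ∨ ef|gh = ef|gh
e|f|g|h ∨ ef|gh = ef|gh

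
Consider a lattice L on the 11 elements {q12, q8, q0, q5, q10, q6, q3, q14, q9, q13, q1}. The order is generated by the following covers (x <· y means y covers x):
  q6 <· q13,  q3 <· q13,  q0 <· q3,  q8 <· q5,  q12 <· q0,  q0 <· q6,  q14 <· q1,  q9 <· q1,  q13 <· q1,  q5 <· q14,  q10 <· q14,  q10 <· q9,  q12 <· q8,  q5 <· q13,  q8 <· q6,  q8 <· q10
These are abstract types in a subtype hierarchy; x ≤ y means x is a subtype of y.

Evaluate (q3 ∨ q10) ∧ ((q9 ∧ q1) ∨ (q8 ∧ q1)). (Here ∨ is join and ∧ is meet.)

q9

q3 ∨ q10 = q1
q9 ∧ q1 = q9
q8 ∧ q1 = q8
q9 ∨ q8 = q9
q1 ∧ q9 = q9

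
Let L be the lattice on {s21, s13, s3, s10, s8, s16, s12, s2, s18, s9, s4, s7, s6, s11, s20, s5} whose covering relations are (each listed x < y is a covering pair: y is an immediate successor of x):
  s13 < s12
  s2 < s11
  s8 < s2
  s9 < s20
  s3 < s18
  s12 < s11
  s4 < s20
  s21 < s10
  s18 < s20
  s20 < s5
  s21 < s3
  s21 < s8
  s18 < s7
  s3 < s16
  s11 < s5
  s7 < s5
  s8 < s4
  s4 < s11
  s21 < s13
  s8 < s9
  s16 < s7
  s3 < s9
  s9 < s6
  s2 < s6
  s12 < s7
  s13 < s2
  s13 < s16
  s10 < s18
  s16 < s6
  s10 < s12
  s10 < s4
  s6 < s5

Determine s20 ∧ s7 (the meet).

Common lower bounds of {s20, s7}: s10, s18, s21, s3.
The greatest among these is s18.

s18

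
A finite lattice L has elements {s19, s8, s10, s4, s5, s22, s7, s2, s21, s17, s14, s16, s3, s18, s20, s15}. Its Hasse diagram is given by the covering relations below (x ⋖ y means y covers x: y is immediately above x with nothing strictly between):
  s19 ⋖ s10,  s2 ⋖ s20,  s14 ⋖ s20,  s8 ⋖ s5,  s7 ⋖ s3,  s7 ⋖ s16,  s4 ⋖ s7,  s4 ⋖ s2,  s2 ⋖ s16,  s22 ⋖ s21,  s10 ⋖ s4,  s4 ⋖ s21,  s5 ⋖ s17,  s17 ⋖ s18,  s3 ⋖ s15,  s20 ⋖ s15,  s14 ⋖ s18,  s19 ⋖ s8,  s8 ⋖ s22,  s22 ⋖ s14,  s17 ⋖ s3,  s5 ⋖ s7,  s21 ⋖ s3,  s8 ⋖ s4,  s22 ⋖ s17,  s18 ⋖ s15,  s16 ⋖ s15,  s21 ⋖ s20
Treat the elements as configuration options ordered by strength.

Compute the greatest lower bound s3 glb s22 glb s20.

Common lower bounds of {s3, s22, s20}: s19, s22, s8.
The greatest among these is s22.

s22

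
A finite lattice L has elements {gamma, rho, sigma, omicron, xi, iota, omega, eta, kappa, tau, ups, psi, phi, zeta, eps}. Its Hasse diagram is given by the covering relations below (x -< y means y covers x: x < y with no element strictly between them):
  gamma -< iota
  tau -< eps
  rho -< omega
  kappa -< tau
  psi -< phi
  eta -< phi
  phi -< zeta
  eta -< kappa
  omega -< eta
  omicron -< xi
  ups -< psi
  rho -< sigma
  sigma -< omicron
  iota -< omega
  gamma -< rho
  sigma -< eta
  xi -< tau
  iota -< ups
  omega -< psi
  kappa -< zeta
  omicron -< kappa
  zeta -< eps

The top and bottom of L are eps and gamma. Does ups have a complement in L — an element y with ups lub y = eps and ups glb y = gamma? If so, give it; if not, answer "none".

xi

Need y with ups ∨ y = eps and ups ∧ y = gamma.
Checking each element gives: xi.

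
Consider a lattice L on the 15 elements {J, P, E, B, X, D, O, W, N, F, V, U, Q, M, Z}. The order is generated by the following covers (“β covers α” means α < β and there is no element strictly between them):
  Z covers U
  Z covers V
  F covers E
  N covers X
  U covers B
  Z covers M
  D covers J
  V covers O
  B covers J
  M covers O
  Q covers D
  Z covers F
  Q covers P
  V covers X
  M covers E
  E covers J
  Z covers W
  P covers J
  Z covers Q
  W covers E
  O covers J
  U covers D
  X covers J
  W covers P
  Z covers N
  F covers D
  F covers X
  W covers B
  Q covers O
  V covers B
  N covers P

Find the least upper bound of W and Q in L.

Common upper bounds of {W, Q}: Z.
The least among these is Z.

Z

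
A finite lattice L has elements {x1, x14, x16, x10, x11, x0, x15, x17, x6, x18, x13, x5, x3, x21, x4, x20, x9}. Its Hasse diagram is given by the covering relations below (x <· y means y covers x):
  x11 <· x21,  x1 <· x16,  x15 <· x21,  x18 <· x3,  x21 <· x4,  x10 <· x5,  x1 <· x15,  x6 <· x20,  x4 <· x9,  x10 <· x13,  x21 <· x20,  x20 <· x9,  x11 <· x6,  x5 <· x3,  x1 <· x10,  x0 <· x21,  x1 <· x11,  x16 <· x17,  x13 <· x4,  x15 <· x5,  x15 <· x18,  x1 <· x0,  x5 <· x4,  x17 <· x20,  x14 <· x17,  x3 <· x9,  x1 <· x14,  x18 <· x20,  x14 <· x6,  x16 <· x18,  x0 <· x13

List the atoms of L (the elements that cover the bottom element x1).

x0, x10, x11, x14, x15, x16

The atoms are exactly the elements that cover x1: x0, x10, x11, x14, x15, x16.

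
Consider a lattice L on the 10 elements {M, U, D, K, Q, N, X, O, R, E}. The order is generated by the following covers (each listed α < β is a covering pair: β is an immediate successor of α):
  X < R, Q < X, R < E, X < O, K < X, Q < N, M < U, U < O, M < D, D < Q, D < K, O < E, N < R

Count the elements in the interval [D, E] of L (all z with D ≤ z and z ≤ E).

The interval [D, E] = {D, E, K, N, O, Q, R, X}, which has 8 elements.

8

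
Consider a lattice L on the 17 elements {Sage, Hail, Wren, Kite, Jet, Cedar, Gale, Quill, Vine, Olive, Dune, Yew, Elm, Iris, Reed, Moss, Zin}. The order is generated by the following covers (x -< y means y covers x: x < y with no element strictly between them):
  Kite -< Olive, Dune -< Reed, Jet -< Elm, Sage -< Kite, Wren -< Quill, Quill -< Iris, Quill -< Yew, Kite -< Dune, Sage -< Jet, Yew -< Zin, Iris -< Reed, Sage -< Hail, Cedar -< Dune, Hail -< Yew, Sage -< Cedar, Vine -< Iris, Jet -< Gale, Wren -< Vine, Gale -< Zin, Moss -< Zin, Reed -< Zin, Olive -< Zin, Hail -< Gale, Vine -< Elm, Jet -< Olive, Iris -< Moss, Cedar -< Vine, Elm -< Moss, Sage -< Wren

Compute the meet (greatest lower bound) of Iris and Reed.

Iris

Common lower bounds of {Iris, Reed}: Cedar, Iris, Quill, Sage, Vine, Wren.
The greatest among these is Iris.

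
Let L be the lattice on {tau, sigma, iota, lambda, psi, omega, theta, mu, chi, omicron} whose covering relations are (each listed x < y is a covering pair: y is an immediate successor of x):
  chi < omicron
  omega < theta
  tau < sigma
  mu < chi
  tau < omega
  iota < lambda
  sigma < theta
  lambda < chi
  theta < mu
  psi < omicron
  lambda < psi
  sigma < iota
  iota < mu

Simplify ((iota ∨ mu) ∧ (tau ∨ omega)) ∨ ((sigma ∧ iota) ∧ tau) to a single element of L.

omega

iota ∨ mu = mu
tau ∨ omega = omega
mu ∧ omega = omega
sigma ∧ iota = sigma
sigma ∧ tau = tau
omega ∨ tau = omega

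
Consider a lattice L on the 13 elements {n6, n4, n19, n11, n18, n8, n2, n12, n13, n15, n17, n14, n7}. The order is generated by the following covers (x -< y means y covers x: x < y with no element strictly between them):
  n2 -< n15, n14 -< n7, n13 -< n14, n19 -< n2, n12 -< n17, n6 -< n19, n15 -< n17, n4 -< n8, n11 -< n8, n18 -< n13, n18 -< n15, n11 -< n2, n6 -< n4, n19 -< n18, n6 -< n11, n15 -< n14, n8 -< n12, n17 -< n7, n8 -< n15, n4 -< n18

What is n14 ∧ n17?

n15

Common lower bounds of {n14, n17}: n11, n15, n18, n19, n2, n4, n6, n8.
The greatest among these is n15.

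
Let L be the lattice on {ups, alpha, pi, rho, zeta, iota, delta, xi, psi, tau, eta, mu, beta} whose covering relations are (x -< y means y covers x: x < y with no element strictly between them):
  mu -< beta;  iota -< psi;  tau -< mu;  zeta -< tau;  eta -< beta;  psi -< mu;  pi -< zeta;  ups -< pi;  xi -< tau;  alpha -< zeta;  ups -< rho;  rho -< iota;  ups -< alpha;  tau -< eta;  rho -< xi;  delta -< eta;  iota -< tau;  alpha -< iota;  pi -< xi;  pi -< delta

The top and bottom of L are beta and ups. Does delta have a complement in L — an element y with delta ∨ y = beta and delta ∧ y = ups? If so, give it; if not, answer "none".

Need y with delta ∨ y = beta and delta ∧ y = ups.
Checking each element gives: psi.

psi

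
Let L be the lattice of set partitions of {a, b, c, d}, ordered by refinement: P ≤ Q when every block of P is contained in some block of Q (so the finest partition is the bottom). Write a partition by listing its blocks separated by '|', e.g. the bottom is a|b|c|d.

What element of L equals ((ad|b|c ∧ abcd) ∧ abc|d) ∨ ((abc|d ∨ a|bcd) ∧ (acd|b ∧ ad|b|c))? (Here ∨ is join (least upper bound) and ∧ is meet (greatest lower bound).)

ad|b|c

ad|b|c ∧ abcd = ad|b|c
ad|b|c ∧ abc|d = a|b|c|d
abc|d ∨ a|bcd = abcd
acd|b ∧ ad|b|c = ad|b|c
abcd ∧ ad|b|c = ad|b|c
a|b|c|d ∨ ad|b|c = ad|b|c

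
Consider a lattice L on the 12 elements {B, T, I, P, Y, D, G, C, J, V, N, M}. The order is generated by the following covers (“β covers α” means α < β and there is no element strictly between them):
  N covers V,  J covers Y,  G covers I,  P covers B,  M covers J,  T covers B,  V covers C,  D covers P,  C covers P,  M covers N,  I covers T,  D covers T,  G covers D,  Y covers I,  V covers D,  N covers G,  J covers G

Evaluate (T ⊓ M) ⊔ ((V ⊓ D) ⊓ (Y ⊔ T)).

T

T ∧ M = T
V ∧ D = D
Y ∨ T = Y
D ∧ Y = T
T ∨ T = T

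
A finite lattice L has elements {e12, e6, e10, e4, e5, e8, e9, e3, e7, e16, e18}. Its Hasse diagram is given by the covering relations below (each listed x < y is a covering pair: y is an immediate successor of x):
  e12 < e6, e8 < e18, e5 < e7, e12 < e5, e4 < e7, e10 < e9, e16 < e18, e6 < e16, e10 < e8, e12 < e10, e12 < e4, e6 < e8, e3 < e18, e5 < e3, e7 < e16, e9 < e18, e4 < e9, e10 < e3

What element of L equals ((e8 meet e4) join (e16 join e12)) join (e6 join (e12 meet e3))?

e8 ∧ e4 = e12
e16 ∨ e12 = e16
e12 ∨ e16 = e16
e12 ∧ e3 = e12
e6 ∨ e12 = e6
e16 ∨ e6 = e16

e16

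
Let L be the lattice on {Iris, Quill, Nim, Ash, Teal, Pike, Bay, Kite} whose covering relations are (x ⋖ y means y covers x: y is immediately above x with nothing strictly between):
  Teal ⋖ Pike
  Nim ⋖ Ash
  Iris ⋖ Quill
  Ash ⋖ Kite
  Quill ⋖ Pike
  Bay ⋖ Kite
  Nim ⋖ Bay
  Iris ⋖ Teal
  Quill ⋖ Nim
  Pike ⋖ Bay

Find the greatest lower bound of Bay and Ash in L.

Common lower bounds of {Bay, Ash}: Iris, Nim, Quill.
The greatest among these is Nim.

Nim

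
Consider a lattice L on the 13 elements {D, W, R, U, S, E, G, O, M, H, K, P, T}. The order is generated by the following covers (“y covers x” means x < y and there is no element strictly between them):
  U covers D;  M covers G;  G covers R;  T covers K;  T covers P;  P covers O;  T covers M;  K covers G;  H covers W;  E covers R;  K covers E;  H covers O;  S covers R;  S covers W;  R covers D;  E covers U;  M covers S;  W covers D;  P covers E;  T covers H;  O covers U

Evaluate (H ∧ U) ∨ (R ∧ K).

H ∧ U = U
R ∧ K = R
U ∨ R = E

E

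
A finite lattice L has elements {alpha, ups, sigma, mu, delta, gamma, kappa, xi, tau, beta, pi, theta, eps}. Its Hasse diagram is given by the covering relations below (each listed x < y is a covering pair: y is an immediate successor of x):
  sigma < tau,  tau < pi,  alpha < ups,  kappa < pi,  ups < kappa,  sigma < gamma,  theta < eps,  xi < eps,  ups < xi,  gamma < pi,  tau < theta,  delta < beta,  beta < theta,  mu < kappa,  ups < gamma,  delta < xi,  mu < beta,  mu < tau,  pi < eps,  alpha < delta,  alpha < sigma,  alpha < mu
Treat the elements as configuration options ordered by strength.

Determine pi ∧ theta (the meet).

Common lower bounds of {pi, theta}: alpha, mu, sigma, tau.
The greatest among these is tau.

tau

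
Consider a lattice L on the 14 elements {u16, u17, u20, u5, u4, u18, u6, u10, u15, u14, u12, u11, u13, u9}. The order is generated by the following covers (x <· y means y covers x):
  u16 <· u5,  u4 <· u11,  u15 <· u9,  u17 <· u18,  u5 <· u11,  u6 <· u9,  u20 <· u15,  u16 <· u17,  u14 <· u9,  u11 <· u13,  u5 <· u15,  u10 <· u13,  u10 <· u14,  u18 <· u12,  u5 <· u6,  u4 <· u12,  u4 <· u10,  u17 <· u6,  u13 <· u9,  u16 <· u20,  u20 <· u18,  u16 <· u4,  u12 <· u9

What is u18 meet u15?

Common lower bounds of {u18, u15}: u16, u20.
The greatest among these is u20.

u20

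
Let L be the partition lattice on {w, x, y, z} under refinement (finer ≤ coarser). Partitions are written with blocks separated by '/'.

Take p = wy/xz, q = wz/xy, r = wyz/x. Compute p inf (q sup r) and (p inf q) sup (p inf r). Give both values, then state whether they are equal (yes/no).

wy/xz; wy/x/z; no

q sup r = wxyz, so p inf (q sup r) = wy/xz inf wxyz = wy/xz.
p inf q = w/x/y/z and p inf r = wy/x/z, so (p inf q) sup (p inf r) = w/x/y/z sup wy/x/z = wy/x/z.
Equal: no.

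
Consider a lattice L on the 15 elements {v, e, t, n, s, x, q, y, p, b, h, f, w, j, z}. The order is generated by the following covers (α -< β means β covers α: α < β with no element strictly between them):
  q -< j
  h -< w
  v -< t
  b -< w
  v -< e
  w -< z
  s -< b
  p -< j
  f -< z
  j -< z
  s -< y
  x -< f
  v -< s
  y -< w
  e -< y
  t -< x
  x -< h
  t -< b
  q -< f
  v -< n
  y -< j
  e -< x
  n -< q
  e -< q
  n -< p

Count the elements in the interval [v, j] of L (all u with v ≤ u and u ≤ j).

8

The interval [v, j] = {e, j, n, p, q, s, v, y}, which has 8 elements.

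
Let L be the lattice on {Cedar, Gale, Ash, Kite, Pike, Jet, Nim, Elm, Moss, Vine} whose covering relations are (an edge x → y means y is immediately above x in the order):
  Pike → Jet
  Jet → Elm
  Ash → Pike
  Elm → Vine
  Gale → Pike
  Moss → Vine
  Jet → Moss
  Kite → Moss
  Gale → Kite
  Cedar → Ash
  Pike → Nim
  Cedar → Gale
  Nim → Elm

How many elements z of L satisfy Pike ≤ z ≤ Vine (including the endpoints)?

6

The interval [Pike, Vine] = {Elm, Jet, Moss, Nim, Pike, Vine}, which has 6 elements.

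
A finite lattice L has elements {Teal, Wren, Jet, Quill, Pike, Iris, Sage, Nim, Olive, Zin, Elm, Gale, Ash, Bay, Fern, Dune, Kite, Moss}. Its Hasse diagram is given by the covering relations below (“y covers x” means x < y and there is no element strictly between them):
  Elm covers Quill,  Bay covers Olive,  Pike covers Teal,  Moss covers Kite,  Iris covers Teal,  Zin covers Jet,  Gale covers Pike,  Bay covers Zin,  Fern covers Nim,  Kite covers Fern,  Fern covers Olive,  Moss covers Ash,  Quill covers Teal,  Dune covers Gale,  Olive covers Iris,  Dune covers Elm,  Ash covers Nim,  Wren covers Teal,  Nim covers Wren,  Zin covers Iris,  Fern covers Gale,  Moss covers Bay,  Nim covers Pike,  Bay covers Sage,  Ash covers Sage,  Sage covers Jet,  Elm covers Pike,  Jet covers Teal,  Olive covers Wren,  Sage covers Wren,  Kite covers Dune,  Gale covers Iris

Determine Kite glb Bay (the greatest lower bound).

Olive

Common lower bounds of {Kite, Bay}: Iris, Olive, Teal, Wren.
The greatest among these is Olive.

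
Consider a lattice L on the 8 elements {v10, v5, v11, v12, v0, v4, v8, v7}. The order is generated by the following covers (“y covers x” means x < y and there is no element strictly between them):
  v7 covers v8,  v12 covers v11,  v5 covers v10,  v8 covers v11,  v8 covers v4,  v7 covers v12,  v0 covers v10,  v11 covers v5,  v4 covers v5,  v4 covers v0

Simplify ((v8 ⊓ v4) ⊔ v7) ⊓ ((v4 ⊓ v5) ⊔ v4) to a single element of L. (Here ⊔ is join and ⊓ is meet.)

v4

v8 ∧ v4 = v4
v4 ∨ v7 = v7
v4 ∧ v5 = v5
v5 ∨ v4 = v4
v7 ∧ v4 = v4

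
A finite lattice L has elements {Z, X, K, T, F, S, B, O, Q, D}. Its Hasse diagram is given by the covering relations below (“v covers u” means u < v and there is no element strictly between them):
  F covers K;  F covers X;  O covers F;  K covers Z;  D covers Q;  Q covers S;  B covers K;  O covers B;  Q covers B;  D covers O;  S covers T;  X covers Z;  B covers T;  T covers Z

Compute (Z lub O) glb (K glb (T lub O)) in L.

K

Z ∨ O = O
T ∨ O = O
K ∧ O = K
O ∧ K = K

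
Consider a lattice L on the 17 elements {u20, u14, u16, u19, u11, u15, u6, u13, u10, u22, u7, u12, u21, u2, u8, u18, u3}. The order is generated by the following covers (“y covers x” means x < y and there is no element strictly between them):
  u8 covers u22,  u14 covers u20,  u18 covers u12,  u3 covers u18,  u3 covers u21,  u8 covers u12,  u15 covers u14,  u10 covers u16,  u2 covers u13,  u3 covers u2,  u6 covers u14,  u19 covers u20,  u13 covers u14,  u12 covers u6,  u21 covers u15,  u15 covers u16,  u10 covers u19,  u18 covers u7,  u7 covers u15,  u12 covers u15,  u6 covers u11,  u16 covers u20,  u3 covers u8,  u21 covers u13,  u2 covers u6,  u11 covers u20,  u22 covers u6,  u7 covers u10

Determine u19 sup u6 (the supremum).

Common upper bounds of {u19, u6}: u18, u3.
The least among these is u18.

u18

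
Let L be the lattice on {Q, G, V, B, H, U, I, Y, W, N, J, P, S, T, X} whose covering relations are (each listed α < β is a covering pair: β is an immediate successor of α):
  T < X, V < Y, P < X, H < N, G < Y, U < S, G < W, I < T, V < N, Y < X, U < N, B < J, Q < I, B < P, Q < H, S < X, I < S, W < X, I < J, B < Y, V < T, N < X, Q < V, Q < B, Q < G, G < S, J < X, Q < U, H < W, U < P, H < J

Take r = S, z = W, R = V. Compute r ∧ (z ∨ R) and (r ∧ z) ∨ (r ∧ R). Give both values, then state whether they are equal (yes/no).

z ∨ R = X, so r ∧ (z ∨ R) = S ∧ X = S.
r ∧ z = G and r ∧ R = Q, so (r ∧ z) ∨ (r ∧ R) = G ∨ Q = G.
Equal: no.

S; G; no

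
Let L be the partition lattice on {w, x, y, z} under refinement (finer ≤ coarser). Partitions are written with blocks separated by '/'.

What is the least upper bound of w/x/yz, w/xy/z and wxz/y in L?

The join of w/x/yz, w/xy/z, wxz/y merges any blocks that overlap across the partitions, giving wxyz.

wxyz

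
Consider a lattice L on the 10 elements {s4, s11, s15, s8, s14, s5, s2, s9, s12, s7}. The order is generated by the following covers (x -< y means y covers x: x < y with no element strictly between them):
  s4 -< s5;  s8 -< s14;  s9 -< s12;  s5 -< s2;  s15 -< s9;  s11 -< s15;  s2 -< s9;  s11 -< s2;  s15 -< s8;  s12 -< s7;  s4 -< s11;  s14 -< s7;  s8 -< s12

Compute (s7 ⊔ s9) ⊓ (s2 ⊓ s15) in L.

s11

s7 ∨ s9 = s7
s2 ∧ s15 = s11
s7 ∧ s11 = s11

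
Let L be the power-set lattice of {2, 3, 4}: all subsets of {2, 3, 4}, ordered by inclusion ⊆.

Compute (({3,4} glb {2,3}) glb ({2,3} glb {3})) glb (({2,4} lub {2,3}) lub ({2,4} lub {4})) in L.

{3}

{3,4} ∧ {2,3} = {3}
{2,3} ∧ {3} = {3}
{3} ∧ {3} = {3}
{2,4} ∨ {2,3} = {2,3,4}
{2,4} ∨ {4} = {2,4}
{2,3,4} ∨ {2,4} = {2,3,4}
{3} ∧ {2,3,4} = {3}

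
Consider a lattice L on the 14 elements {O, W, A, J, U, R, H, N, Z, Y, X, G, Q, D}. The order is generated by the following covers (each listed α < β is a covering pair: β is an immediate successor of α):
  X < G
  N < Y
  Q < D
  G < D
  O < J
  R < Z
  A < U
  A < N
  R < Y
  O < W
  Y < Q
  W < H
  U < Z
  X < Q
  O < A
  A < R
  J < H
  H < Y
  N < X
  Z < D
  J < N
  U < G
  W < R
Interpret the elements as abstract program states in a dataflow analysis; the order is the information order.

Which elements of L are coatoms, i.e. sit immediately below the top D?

G, Q, Z

The coatoms are exactly the elements covered by D: G, Q, Z.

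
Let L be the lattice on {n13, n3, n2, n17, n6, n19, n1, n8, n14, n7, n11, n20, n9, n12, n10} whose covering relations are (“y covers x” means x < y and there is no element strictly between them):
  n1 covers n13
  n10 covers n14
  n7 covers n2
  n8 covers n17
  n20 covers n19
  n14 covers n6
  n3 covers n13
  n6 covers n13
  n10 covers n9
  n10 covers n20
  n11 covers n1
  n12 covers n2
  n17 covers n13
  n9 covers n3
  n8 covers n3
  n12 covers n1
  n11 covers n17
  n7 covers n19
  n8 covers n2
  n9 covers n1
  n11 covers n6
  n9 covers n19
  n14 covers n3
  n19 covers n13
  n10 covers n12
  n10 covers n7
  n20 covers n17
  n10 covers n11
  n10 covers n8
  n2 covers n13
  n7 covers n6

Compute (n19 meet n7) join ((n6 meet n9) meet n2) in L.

n19

n19 ∧ n7 = n19
n6 ∧ n9 = n13
n13 ∧ n2 = n13
n19 ∨ n13 = n19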